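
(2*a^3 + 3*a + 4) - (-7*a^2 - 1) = 2*a^3 + 7*a^2 + 3*a + 5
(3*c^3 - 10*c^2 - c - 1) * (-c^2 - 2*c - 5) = -3*c^5 + 4*c^4 + 6*c^3 + 53*c^2 + 7*c + 5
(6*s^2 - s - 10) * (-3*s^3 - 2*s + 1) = -18*s^5 + 3*s^4 + 18*s^3 + 8*s^2 + 19*s - 10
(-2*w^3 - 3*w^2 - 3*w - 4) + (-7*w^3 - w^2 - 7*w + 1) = -9*w^3 - 4*w^2 - 10*w - 3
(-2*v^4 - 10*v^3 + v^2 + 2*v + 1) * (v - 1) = -2*v^5 - 8*v^4 + 11*v^3 + v^2 - v - 1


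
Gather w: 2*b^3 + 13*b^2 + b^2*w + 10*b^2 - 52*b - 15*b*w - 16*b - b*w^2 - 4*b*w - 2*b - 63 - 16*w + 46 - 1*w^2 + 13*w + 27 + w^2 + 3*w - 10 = 2*b^3 + 23*b^2 - b*w^2 - 70*b + w*(b^2 - 19*b)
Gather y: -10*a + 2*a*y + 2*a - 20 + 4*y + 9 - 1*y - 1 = -8*a + y*(2*a + 3) - 12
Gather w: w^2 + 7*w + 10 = w^2 + 7*w + 10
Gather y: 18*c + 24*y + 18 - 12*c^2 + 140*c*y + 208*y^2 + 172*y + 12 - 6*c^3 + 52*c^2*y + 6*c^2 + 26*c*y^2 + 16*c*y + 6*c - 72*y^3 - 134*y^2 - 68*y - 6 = -6*c^3 - 6*c^2 + 24*c - 72*y^3 + y^2*(26*c + 74) + y*(52*c^2 + 156*c + 128) + 24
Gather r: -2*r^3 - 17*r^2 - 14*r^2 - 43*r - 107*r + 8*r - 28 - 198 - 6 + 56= -2*r^3 - 31*r^2 - 142*r - 176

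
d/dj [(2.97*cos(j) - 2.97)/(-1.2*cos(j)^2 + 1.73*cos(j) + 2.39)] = (-3.564*cos(j)^2 + 7.128*cos(j) - 12.2364)*sin(j)/(1.44*cos(j)^4 - 4.152*cos(j)^3 - 2.7431*cos(j)^2 + 8.2694*cos(j) + 5.7121)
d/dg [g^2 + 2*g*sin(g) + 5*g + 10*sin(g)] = 2*g*cos(g) + 2*g + 2*sin(g) + 10*cos(g) + 5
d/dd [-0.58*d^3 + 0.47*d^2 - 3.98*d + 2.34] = -1.74*d^2 + 0.94*d - 3.98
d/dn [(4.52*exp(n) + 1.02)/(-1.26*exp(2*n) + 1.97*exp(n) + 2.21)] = (5.6952*exp(2*n) + 2.5704*exp(n) + 7.9798)*exp(n)/(1.5876*exp(4*n) - 4.9644*exp(3*n) - 1.6883*exp(2*n) + 8.7074*exp(n) + 4.8841)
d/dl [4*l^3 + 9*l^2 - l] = 12*l^2 + 18*l - 1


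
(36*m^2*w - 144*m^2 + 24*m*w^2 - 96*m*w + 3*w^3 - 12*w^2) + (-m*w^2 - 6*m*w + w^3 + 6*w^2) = 36*m^2*w - 144*m^2 + 23*m*w^2 - 102*m*w + 4*w^3 - 6*w^2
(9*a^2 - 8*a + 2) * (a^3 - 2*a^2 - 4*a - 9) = 9*a^5 - 26*a^4 - 18*a^3 - 53*a^2 + 64*a - 18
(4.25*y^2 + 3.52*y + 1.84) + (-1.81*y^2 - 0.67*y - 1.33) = 2.44*y^2 + 2.85*y + 0.51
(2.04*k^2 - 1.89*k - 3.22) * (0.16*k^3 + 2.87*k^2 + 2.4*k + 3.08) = 0.3264*k^5 + 5.5524*k^4 - 1.0435*k^3 - 7.4942*k^2 - 13.5492*k - 9.9176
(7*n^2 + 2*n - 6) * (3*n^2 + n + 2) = 21*n^4 + 13*n^3 - 2*n^2 - 2*n - 12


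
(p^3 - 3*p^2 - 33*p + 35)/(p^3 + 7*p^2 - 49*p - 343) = (p^2 + 4*p - 5)/(p^2 + 14*p + 49)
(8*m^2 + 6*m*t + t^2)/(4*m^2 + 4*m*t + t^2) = (4*m + t)/(2*m + t)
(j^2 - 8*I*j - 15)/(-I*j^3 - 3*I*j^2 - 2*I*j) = (I*j^2 + 8*j - 15*I)/(j*(j^2 + 3*j + 2))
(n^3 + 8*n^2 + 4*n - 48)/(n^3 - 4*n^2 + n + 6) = (n^2 + 10*n + 24)/(n^2 - 2*n - 3)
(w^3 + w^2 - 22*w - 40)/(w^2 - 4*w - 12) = (w^2 - w - 20)/(w - 6)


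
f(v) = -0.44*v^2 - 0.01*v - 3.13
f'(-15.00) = 13.19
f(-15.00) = -101.98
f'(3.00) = -2.65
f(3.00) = -7.12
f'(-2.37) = 2.08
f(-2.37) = -5.58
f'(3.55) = -3.13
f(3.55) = -8.71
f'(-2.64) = 2.31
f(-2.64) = -6.17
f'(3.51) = -3.10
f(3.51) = -8.59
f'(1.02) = -0.91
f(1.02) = -3.60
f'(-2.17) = 1.90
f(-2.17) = -5.18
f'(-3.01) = 2.64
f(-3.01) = -7.09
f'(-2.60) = 2.28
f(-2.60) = -6.08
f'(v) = -0.88*v - 0.01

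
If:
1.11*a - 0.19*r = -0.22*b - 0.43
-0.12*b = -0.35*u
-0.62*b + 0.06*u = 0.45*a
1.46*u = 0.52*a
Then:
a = 0.00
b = 0.00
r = 2.26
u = 0.00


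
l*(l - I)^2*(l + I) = l^4 - I*l^3 + l^2 - I*l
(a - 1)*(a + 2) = a^2 + a - 2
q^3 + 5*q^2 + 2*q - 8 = (q - 1)*(q + 2)*(q + 4)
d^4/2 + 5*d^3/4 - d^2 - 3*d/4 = d*(d/2 + 1/4)*(d - 1)*(d + 3)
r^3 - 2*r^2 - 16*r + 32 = (r - 4)*(r - 2)*(r + 4)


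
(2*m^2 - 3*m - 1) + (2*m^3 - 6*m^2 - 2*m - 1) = 2*m^3 - 4*m^2 - 5*m - 2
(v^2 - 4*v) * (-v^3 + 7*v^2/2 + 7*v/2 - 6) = -v^5 + 15*v^4/2 - 21*v^3/2 - 20*v^2 + 24*v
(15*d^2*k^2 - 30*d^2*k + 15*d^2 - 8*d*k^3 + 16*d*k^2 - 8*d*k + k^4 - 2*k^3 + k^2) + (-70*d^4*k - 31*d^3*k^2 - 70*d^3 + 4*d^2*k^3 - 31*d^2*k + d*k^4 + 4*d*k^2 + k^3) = -70*d^4*k - 31*d^3*k^2 - 70*d^3 + 4*d^2*k^3 + 15*d^2*k^2 - 61*d^2*k + 15*d^2 + d*k^4 - 8*d*k^3 + 20*d*k^2 - 8*d*k + k^4 - k^3 + k^2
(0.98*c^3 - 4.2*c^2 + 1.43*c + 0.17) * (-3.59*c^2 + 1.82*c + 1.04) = -3.5182*c^5 + 16.8616*c^4 - 11.7585*c^3 - 2.3757*c^2 + 1.7966*c + 0.1768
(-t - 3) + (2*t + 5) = t + 2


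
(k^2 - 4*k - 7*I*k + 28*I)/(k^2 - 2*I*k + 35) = (k - 4)/(k + 5*I)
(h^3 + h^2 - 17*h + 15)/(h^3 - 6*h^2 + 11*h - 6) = (h + 5)/(h - 2)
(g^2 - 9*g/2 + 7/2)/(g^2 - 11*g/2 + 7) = (g - 1)/(g - 2)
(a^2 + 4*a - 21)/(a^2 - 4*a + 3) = (a + 7)/(a - 1)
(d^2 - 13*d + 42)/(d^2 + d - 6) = (d^2 - 13*d + 42)/(d^2 + d - 6)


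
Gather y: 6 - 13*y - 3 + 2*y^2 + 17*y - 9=2*y^2 + 4*y - 6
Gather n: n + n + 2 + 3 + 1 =2*n + 6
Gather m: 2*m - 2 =2*m - 2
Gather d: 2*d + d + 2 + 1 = 3*d + 3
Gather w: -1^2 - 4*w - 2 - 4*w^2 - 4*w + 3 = -4*w^2 - 8*w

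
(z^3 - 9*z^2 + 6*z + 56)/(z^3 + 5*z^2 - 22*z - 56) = (z - 7)/(z + 7)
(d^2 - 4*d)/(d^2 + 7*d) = (d - 4)/(d + 7)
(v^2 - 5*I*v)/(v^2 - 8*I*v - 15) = v/(v - 3*I)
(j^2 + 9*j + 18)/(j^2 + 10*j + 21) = (j + 6)/(j + 7)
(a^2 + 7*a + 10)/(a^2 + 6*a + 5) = (a + 2)/(a + 1)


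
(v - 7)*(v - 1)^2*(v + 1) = v^4 - 8*v^3 + 6*v^2 + 8*v - 7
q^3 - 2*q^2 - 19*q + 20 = (q - 5)*(q - 1)*(q + 4)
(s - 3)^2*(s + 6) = s^3 - 27*s + 54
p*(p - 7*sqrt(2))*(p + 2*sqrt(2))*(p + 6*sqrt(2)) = p^4 + sqrt(2)*p^3 - 88*p^2 - 168*sqrt(2)*p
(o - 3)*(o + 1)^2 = o^3 - o^2 - 5*o - 3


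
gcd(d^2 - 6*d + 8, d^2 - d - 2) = d - 2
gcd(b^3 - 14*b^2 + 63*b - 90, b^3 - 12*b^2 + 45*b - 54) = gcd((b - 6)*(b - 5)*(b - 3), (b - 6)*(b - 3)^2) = b^2 - 9*b + 18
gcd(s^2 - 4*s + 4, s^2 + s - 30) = 1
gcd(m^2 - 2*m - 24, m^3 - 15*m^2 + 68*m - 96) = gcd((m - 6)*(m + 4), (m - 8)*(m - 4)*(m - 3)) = 1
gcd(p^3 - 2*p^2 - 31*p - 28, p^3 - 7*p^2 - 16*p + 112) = p^2 - 3*p - 28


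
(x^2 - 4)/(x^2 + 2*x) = (x - 2)/x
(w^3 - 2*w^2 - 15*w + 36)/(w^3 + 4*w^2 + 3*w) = (w^3 - 2*w^2 - 15*w + 36)/(w*(w^2 + 4*w + 3))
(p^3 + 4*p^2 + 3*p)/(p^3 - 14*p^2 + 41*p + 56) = p*(p + 3)/(p^2 - 15*p + 56)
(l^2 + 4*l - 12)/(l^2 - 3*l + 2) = (l + 6)/(l - 1)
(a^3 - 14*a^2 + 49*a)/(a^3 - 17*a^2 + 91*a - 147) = a/(a - 3)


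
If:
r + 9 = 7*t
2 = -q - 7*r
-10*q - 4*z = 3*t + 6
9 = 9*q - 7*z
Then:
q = -225/739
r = -179/739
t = 6472/5173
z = -8676/5173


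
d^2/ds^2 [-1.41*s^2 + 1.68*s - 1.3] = -2.82000000000000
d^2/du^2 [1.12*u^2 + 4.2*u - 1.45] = 2.24000000000000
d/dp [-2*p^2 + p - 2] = 1 - 4*p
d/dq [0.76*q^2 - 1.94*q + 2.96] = 1.52*q - 1.94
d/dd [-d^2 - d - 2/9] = -2*d - 1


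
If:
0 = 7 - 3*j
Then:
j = 7/3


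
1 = 1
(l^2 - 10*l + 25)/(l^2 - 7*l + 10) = (l - 5)/(l - 2)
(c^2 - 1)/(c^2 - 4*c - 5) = (c - 1)/(c - 5)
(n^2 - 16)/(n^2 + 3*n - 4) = (n - 4)/(n - 1)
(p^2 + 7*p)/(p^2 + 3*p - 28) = p/(p - 4)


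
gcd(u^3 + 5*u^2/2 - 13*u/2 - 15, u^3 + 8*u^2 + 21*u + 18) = u^2 + 5*u + 6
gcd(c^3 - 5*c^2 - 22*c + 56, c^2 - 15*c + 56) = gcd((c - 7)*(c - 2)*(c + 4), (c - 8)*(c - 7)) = c - 7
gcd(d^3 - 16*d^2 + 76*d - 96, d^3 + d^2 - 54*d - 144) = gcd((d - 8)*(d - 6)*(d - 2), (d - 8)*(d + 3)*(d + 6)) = d - 8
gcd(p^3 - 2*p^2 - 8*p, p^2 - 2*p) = p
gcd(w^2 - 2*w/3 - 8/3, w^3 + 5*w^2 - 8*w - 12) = w - 2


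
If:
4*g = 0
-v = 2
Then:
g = 0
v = -2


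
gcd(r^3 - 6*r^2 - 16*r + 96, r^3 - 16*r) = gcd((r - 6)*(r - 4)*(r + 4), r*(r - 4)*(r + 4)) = r^2 - 16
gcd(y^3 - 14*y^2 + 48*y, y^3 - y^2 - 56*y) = y^2 - 8*y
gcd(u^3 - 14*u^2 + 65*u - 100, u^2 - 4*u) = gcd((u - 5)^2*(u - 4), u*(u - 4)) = u - 4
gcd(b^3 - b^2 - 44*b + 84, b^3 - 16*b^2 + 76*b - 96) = b^2 - 8*b + 12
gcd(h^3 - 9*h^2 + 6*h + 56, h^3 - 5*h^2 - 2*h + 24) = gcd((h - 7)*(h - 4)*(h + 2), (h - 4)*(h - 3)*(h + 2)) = h^2 - 2*h - 8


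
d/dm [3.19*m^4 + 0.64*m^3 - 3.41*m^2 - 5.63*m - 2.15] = 12.76*m^3 + 1.92*m^2 - 6.82*m - 5.63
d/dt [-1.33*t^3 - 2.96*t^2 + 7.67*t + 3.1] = -3.99*t^2 - 5.92*t + 7.67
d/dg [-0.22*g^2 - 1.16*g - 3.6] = -0.44*g - 1.16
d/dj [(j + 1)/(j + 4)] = 3/(j + 4)^2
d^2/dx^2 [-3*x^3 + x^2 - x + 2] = 2 - 18*x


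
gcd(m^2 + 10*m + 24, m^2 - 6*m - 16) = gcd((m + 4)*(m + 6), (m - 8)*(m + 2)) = 1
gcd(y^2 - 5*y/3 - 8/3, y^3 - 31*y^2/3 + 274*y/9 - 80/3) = y - 8/3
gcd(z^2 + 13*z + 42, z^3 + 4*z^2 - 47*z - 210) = z + 6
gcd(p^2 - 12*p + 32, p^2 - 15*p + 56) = p - 8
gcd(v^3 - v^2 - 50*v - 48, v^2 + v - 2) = 1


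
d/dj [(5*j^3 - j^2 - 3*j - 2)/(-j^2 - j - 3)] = (-5*j^4 - 10*j^3 - 47*j^2 + 2*j + 7)/(j^4 + 2*j^3 + 7*j^2 + 6*j + 9)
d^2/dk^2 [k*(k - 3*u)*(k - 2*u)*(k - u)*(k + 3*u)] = 20*k^3 - 36*k^2*u - 42*k*u^2 + 54*u^3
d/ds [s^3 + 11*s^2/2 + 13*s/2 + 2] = 3*s^2 + 11*s + 13/2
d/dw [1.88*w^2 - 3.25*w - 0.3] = 3.76*w - 3.25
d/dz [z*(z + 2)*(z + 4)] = 3*z^2 + 12*z + 8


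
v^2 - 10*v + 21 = (v - 7)*(v - 3)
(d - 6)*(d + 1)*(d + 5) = d^3 - 31*d - 30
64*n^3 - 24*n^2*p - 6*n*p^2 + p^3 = (-8*n + p)*(-2*n + p)*(4*n + p)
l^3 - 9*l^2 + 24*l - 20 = (l - 5)*(l - 2)^2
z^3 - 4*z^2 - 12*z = z*(z - 6)*(z + 2)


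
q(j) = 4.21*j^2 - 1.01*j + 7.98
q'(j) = 8.42*j - 1.01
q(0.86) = 10.23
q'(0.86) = 6.23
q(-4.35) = 92.04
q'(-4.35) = -37.64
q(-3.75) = 70.97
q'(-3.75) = -32.58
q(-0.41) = 9.10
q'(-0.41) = -4.46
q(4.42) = 85.76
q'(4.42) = 36.21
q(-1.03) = 13.49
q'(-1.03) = -9.68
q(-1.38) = 17.39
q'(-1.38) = -12.63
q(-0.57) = 9.92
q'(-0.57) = -5.81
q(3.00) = 42.84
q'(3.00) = 24.25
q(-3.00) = 48.90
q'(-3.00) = -26.27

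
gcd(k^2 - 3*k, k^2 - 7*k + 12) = k - 3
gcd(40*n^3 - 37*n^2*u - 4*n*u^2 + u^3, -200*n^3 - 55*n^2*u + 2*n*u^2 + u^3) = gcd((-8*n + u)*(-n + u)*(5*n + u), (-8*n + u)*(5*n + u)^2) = -40*n^2 - 3*n*u + u^2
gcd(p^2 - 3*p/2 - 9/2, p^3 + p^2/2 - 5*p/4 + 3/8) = p + 3/2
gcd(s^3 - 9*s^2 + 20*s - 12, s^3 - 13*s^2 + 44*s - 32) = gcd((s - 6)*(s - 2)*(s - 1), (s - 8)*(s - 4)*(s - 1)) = s - 1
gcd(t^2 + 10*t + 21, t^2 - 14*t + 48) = 1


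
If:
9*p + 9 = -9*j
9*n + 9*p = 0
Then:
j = -p - 1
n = -p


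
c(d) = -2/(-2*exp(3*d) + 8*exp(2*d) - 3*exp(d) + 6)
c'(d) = -2*(6*exp(3*d) - 16*exp(2*d) + 3*exp(d))/(-2*exp(3*d) + 8*exp(2*d) - 3*exp(d) + 6)^2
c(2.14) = 0.00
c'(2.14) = -0.01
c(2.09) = 0.00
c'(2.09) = -0.01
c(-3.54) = -0.34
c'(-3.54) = -0.00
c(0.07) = -0.21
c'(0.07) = 0.17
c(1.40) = 0.25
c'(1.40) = -4.68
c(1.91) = 0.01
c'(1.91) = -0.03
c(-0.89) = -0.33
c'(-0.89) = 0.06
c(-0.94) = -0.34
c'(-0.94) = 0.05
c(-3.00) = -0.34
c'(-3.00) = -0.00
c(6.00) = 0.00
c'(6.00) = 0.00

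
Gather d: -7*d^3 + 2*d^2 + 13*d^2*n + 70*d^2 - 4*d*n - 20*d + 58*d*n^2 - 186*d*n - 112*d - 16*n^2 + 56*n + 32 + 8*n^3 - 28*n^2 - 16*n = -7*d^3 + d^2*(13*n + 72) + d*(58*n^2 - 190*n - 132) + 8*n^3 - 44*n^2 + 40*n + 32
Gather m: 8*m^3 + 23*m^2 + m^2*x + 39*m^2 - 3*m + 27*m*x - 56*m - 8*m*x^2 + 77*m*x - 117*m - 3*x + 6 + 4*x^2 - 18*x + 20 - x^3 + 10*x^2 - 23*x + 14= 8*m^3 + m^2*(x + 62) + m*(-8*x^2 + 104*x - 176) - x^3 + 14*x^2 - 44*x + 40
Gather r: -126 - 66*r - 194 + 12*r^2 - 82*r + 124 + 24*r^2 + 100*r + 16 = 36*r^2 - 48*r - 180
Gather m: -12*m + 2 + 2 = 4 - 12*m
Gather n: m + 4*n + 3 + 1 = m + 4*n + 4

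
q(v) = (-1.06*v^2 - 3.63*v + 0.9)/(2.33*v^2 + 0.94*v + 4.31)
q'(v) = (-4.66*v - 0.94)*(-1.06*v^2 - 3.63*v + 0.9)/(2.33*v^2 + 0.94*v + 4.31)^2 + (-2.12*v - 3.63)/(2.33*v^2 + 0.94*v + 4.31) = (7.4615*v^2 - 13.3312*v - 16.4913)/(5.4289*v^4 + 4.3804*v^3 + 20.9682*v^2 + 8.1028*v + 18.5761)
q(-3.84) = -0.02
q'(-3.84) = 0.12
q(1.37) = -0.61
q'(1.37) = -0.21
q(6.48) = -0.62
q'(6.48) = 0.02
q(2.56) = -0.70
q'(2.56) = -0.00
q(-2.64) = 0.17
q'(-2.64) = 0.22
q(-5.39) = -0.15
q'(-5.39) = 0.06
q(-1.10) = 0.59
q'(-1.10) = 0.19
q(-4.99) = -0.13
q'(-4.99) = 0.07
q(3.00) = -0.70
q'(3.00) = 0.01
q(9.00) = -0.58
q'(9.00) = 0.01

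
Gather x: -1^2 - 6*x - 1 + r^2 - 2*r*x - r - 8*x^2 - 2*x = r^2 - r - 8*x^2 + x*(-2*r - 8) - 2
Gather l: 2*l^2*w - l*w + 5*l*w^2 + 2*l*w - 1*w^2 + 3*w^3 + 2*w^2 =2*l^2*w + l*(5*w^2 + w) + 3*w^3 + w^2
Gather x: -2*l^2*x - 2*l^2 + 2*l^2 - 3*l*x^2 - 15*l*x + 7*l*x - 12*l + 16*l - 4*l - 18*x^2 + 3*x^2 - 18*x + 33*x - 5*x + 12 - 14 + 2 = x^2*(-3*l - 15) + x*(-2*l^2 - 8*l + 10)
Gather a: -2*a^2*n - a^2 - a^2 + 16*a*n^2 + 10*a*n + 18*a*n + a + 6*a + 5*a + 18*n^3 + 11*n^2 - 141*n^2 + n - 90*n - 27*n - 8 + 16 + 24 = a^2*(-2*n - 2) + a*(16*n^2 + 28*n + 12) + 18*n^3 - 130*n^2 - 116*n + 32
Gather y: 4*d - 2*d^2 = -2*d^2 + 4*d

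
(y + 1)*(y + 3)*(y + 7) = y^3 + 11*y^2 + 31*y + 21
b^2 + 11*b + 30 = (b + 5)*(b + 6)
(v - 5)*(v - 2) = v^2 - 7*v + 10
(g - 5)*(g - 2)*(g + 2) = g^3 - 5*g^2 - 4*g + 20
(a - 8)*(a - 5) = a^2 - 13*a + 40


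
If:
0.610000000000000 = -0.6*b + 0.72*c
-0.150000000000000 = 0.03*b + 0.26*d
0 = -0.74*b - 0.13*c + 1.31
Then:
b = 1.41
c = 2.03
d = -0.74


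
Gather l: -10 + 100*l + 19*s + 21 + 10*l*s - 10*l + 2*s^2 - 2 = l*(10*s + 90) + 2*s^2 + 19*s + 9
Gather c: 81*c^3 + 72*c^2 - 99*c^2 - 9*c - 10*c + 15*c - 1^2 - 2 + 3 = 81*c^3 - 27*c^2 - 4*c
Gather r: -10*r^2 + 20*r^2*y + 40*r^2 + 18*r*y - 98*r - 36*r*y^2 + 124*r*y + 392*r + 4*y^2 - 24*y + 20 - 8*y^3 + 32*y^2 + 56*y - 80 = r^2*(20*y + 30) + r*(-36*y^2 + 142*y + 294) - 8*y^3 + 36*y^2 + 32*y - 60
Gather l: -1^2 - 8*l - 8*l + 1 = -16*l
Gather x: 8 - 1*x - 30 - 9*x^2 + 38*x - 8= -9*x^2 + 37*x - 30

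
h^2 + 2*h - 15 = (h - 3)*(h + 5)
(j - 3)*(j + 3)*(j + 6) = j^3 + 6*j^2 - 9*j - 54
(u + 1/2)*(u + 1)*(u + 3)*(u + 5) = u^4 + 19*u^3/2 + 55*u^2/2 + 53*u/2 + 15/2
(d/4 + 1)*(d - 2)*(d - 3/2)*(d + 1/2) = d^4/4 + d^3/4 - 43*d^2/16 + 13*d/8 + 3/2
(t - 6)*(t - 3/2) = t^2 - 15*t/2 + 9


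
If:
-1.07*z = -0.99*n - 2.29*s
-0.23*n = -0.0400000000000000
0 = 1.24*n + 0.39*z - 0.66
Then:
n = 0.17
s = 0.46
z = 1.14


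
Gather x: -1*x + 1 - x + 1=2 - 2*x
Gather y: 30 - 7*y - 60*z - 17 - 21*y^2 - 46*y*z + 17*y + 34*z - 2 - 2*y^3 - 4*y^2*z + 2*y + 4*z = -2*y^3 + y^2*(-4*z - 21) + y*(12 - 46*z) - 22*z + 11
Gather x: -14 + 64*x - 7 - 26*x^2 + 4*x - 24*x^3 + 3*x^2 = -24*x^3 - 23*x^2 + 68*x - 21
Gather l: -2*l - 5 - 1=-2*l - 6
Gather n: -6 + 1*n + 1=n - 5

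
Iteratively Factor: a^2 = (a)*(a)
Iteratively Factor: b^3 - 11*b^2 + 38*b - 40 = (b - 4)*(b^2 - 7*b + 10) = (b - 5)*(b - 4)*(b - 2)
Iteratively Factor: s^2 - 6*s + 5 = (s - 5)*(s - 1)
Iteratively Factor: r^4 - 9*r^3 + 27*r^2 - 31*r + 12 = (r - 3)*(r^3 - 6*r^2 + 9*r - 4) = (r - 3)*(r - 1)*(r^2 - 5*r + 4) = (r - 3)*(r - 1)^2*(r - 4)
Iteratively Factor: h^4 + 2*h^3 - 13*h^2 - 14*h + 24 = (h + 4)*(h^3 - 2*h^2 - 5*h + 6) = (h - 3)*(h + 4)*(h^2 + h - 2) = (h - 3)*(h - 1)*(h + 4)*(h + 2)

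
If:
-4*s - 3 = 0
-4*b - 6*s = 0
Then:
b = 9/8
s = -3/4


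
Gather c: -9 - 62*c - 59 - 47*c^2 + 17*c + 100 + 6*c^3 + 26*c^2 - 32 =6*c^3 - 21*c^2 - 45*c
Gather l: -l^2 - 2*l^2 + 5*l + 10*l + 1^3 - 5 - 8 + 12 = -3*l^2 + 15*l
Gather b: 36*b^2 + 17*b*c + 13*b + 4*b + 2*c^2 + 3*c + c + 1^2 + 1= 36*b^2 + b*(17*c + 17) + 2*c^2 + 4*c + 2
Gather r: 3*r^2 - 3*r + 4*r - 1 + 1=3*r^2 + r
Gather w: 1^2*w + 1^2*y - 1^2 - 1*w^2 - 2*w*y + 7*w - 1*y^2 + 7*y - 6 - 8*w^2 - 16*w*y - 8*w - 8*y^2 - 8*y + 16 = -9*w^2 - 18*w*y - 9*y^2 + 9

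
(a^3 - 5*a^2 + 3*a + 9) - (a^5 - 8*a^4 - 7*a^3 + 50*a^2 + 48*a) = -a^5 + 8*a^4 + 8*a^3 - 55*a^2 - 45*a + 9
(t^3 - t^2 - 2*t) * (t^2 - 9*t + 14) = t^5 - 10*t^4 + 21*t^3 + 4*t^2 - 28*t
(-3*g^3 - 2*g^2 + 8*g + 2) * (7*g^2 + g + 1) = -21*g^5 - 17*g^4 + 51*g^3 + 20*g^2 + 10*g + 2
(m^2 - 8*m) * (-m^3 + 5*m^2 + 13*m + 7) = -m^5 + 13*m^4 - 27*m^3 - 97*m^2 - 56*m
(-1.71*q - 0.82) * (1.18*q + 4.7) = -2.0178*q^2 - 9.0046*q - 3.854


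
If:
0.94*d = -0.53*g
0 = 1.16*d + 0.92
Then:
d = -0.79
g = 1.41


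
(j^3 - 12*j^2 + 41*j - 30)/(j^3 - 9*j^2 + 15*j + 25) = (j^2 - 7*j + 6)/(j^2 - 4*j - 5)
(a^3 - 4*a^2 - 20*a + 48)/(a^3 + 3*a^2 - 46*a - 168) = (a^2 - 8*a + 12)/(a^2 - a - 42)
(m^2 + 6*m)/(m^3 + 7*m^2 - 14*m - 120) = m/(m^2 + m - 20)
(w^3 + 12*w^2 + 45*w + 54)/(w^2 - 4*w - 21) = (w^2 + 9*w + 18)/(w - 7)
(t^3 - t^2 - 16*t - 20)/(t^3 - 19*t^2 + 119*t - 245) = (t^2 + 4*t + 4)/(t^2 - 14*t + 49)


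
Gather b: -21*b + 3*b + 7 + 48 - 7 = 48 - 18*b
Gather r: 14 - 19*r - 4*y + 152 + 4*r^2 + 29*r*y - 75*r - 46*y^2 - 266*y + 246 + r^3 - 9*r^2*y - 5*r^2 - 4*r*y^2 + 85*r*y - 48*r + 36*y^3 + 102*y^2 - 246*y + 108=r^3 + r^2*(-9*y - 1) + r*(-4*y^2 + 114*y - 142) + 36*y^3 + 56*y^2 - 516*y + 520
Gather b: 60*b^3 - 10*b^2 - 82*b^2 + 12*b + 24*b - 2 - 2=60*b^3 - 92*b^2 + 36*b - 4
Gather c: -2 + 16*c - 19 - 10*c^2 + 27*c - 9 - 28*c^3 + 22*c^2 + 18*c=-28*c^3 + 12*c^2 + 61*c - 30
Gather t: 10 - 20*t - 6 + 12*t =4 - 8*t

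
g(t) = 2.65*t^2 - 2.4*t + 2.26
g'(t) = 5.3*t - 2.4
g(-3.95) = 53.09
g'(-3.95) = -23.34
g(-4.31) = 61.83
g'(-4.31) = -25.24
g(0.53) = 1.73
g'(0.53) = 0.41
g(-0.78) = 5.74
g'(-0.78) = -6.53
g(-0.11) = 2.56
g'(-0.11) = -2.98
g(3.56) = 27.30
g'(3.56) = 16.47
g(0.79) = 2.02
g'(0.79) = 1.79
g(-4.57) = 68.57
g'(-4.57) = -26.62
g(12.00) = 355.06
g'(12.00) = 61.20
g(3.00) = 18.91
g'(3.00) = 13.50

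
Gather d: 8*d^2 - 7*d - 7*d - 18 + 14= 8*d^2 - 14*d - 4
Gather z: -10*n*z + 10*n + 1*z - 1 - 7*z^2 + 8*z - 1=10*n - 7*z^2 + z*(9 - 10*n) - 2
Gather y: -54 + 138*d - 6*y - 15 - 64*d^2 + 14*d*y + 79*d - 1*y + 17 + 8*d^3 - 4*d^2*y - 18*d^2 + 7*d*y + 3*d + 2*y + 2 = 8*d^3 - 82*d^2 + 220*d + y*(-4*d^2 + 21*d - 5) - 50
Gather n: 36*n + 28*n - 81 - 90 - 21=64*n - 192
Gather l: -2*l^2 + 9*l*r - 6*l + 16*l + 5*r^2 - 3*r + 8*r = -2*l^2 + l*(9*r + 10) + 5*r^2 + 5*r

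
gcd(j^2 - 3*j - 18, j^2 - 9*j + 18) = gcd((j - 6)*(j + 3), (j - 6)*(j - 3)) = j - 6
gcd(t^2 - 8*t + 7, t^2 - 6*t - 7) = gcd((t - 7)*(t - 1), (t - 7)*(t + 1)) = t - 7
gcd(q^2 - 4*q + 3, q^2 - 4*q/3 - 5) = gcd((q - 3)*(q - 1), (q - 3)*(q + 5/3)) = q - 3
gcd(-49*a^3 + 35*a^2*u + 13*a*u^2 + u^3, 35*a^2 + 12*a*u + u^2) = 7*a + u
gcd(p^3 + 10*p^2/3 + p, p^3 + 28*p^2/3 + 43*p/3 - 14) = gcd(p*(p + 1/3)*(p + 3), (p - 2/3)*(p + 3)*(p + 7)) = p + 3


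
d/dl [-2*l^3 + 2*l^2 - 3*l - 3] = -6*l^2 + 4*l - 3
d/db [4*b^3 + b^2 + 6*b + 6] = 12*b^2 + 2*b + 6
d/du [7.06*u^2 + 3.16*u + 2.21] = 14.12*u + 3.16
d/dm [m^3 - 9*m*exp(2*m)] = 3*m^2 - 18*m*exp(2*m) - 9*exp(2*m)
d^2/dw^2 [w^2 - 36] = 2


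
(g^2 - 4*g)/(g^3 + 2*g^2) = (g - 4)/(g*(g + 2))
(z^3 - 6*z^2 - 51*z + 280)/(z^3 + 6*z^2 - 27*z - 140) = (z - 8)/(z + 4)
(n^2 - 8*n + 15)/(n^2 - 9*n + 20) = (n - 3)/(n - 4)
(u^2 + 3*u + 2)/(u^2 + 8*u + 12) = (u + 1)/(u + 6)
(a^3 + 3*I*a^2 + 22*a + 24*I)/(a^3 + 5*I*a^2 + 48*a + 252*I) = (a^2 - 3*I*a + 4)/(a^2 - I*a + 42)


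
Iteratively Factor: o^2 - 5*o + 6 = (o - 3)*(o - 2)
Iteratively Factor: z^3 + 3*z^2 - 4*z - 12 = (z + 2)*(z^2 + z - 6) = (z + 2)*(z + 3)*(z - 2)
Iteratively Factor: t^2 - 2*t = (t - 2)*(t)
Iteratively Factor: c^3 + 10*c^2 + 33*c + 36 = (c + 3)*(c^2 + 7*c + 12) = (c + 3)*(c + 4)*(c + 3)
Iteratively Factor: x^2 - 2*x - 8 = (x + 2)*(x - 4)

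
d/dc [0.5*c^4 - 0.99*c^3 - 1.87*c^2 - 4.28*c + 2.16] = 2.0*c^3 - 2.97*c^2 - 3.74*c - 4.28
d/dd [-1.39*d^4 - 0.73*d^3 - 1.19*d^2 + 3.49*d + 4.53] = -5.56*d^3 - 2.19*d^2 - 2.38*d + 3.49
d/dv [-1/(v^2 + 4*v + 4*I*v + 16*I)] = 2*(v + 2 + 2*I)/(v^2 + 4*v + 4*I*v + 16*I)^2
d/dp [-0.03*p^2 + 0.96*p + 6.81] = 0.96 - 0.06*p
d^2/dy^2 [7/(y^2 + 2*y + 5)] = 14*(-y^2 - 2*y + 4*(y + 1)^2 - 5)/(y^2 + 2*y + 5)^3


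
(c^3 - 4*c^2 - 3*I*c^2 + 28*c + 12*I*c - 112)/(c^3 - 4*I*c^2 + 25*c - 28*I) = (c - 4)/(c - I)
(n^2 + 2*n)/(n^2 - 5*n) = (n + 2)/(n - 5)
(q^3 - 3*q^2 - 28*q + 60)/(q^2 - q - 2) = (q^2 - q - 30)/(q + 1)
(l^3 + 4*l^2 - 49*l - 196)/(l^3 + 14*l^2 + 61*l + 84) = (l - 7)/(l + 3)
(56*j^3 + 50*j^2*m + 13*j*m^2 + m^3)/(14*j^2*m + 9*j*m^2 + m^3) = (4*j + m)/m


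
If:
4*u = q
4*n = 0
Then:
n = 0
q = 4*u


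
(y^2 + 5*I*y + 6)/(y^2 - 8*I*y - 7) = (y + 6*I)/(y - 7*I)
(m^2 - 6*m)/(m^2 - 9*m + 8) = m*(m - 6)/(m^2 - 9*m + 8)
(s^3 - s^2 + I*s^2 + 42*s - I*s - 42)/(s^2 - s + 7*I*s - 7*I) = s - 6*I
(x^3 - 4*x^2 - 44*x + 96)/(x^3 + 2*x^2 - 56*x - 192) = (x - 2)/(x + 4)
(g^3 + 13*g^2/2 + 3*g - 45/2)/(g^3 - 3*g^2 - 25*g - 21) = (2*g^2 + 7*g - 15)/(2*(g^2 - 6*g - 7))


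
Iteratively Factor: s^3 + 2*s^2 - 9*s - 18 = (s + 3)*(s^2 - s - 6) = (s - 3)*(s + 3)*(s + 2)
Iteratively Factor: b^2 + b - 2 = (b - 1)*(b + 2)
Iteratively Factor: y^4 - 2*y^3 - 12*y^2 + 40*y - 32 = (y - 2)*(y^3 - 12*y + 16) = (y - 2)*(y + 4)*(y^2 - 4*y + 4) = (y - 2)^2*(y + 4)*(y - 2)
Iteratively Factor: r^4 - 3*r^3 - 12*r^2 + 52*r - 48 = (r - 2)*(r^3 - r^2 - 14*r + 24) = (r - 3)*(r - 2)*(r^2 + 2*r - 8) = (r - 3)*(r - 2)*(r + 4)*(r - 2)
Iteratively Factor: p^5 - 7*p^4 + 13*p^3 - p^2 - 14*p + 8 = (p - 2)*(p^4 - 5*p^3 + 3*p^2 + 5*p - 4) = (p - 4)*(p - 2)*(p^3 - p^2 - p + 1) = (p - 4)*(p - 2)*(p - 1)*(p^2 - 1) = (p - 4)*(p - 2)*(p - 1)*(p + 1)*(p - 1)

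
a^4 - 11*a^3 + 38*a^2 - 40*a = a*(a - 5)*(a - 4)*(a - 2)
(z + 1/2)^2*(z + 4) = z^3 + 5*z^2 + 17*z/4 + 1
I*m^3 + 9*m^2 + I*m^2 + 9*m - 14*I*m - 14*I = (m - 7*I)*(m - 2*I)*(I*m + I)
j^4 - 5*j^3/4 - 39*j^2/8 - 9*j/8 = j*(j - 3)*(j + 1/4)*(j + 3/2)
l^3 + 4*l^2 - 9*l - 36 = (l - 3)*(l + 3)*(l + 4)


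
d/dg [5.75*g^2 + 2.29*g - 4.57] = 11.5*g + 2.29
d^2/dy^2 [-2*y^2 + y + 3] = -4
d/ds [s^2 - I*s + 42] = 2*s - I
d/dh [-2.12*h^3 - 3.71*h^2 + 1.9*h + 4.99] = -6.36*h^2 - 7.42*h + 1.9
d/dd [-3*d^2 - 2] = -6*d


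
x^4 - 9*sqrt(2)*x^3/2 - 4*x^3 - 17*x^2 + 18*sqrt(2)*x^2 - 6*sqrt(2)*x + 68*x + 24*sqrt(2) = (x - 4)*(x - 6*sqrt(2))*(x + sqrt(2)/2)*(x + sqrt(2))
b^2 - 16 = (b - 4)*(b + 4)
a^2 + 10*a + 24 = (a + 4)*(a + 6)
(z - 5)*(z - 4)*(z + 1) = z^3 - 8*z^2 + 11*z + 20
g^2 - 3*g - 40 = (g - 8)*(g + 5)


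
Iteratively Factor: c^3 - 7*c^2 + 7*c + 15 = (c - 3)*(c^2 - 4*c - 5) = (c - 5)*(c - 3)*(c + 1)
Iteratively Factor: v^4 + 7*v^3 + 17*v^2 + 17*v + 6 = (v + 3)*(v^3 + 4*v^2 + 5*v + 2) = (v + 1)*(v + 3)*(v^2 + 3*v + 2) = (v + 1)^2*(v + 3)*(v + 2)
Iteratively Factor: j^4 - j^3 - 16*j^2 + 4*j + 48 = (j + 2)*(j^3 - 3*j^2 - 10*j + 24) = (j + 2)*(j + 3)*(j^2 - 6*j + 8) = (j - 4)*(j + 2)*(j + 3)*(j - 2)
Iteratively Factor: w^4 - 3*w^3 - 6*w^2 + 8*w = (w - 4)*(w^3 + w^2 - 2*w) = w*(w - 4)*(w^2 + w - 2) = w*(w - 4)*(w + 2)*(w - 1)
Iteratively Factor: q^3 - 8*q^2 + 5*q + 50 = (q - 5)*(q^2 - 3*q - 10) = (q - 5)*(q + 2)*(q - 5)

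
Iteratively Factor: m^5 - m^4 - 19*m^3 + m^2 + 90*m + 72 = (m - 4)*(m^4 + 3*m^3 - 7*m^2 - 27*m - 18) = (m - 4)*(m + 1)*(m^3 + 2*m^2 - 9*m - 18) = (m - 4)*(m - 3)*(m + 1)*(m^2 + 5*m + 6) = (m - 4)*(m - 3)*(m + 1)*(m + 3)*(m + 2)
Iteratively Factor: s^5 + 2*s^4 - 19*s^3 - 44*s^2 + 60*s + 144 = (s + 3)*(s^4 - s^3 - 16*s^2 + 4*s + 48) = (s - 2)*(s + 3)*(s^3 + s^2 - 14*s - 24) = (s - 2)*(s + 2)*(s + 3)*(s^2 - s - 12) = (s - 2)*(s + 2)*(s + 3)^2*(s - 4)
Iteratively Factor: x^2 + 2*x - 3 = (x + 3)*(x - 1)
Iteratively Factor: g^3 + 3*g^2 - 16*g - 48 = (g - 4)*(g^2 + 7*g + 12) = (g - 4)*(g + 4)*(g + 3)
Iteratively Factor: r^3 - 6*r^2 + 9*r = (r)*(r^2 - 6*r + 9) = r*(r - 3)*(r - 3)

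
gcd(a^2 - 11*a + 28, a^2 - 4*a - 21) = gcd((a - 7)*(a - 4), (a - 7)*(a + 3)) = a - 7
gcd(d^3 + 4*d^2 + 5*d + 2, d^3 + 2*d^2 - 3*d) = 1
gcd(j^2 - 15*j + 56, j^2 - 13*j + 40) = j - 8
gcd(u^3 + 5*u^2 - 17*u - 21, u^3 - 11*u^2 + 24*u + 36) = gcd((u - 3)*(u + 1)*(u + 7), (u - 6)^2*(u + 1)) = u + 1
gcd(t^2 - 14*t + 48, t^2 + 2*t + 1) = 1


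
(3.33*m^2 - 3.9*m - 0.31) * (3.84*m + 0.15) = 12.7872*m^3 - 14.4765*m^2 - 1.7754*m - 0.0465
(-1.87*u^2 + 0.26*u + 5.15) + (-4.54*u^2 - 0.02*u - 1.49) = -6.41*u^2 + 0.24*u + 3.66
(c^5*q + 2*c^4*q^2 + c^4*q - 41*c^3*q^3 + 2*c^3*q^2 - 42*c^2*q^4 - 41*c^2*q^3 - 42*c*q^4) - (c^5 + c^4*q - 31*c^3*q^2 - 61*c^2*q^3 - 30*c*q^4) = c^5*q - c^5 + 2*c^4*q^2 - 41*c^3*q^3 + 33*c^3*q^2 - 42*c^2*q^4 + 20*c^2*q^3 - 12*c*q^4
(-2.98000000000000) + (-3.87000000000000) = -6.85000000000000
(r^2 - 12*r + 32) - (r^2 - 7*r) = 32 - 5*r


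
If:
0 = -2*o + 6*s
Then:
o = 3*s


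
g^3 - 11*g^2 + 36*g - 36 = (g - 6)*(g - 3)*(g - 2)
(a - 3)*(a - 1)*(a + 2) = a^3 - 2*a^2 - 5*a + 6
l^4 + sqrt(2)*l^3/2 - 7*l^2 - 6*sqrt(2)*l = l*(l - 2*sqrt(2))*(l + sqrt(2))*(l + 3*sqrt(2)/2)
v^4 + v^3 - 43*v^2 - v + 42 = (v - 6)*(v - 1)*(v + 1)*(v + 7)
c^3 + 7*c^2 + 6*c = c*(c + 1)*(c + 6)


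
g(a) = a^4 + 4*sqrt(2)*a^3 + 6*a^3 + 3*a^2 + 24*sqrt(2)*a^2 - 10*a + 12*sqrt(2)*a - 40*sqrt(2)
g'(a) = 4*a^3 + 12*sqrt(2)*a^2 + 18*a^2 + 6*a + 48*sqrt(2)*a - 10 + 12*sqrt(2)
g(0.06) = -56.01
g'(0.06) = 11.53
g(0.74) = -26.16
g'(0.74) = 82.41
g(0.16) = -54.46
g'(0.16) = 19.70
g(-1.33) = -24.79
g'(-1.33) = -38.84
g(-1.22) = -29.04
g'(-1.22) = -38.38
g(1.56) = 94.38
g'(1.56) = 222.52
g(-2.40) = 11.52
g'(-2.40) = -24.21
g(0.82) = -19.13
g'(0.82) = 93.27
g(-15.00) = 19433.74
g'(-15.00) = -6732.89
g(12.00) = 46225.64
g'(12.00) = 12841.32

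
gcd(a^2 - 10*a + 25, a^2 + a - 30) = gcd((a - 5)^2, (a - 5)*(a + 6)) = a - 5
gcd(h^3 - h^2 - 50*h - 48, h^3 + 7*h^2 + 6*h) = h^2 + 7*h + 6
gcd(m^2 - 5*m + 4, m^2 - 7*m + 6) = m - 1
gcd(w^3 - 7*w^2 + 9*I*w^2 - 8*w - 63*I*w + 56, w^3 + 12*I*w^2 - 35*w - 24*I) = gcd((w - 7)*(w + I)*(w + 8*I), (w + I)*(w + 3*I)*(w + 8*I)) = w^2 + 9*I*w - 8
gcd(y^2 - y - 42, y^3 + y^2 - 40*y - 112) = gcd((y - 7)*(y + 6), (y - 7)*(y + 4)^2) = y - 7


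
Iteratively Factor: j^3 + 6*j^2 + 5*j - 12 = (j + 3)*(j^2 + 3*j - 4) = (j + 3)*(j + 4)*(j - 1)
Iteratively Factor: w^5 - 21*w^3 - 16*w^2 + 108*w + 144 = (w - 4)*(w^4 + 4*w^3 - 5*w^2 - 36*w - 36) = (w - 4)*(w + 3)*(w^3 + w^2 - 8*w - 12) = (w - 4)*(w + 2)*(w + 3)*(w^2 - w - 6) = (w - 4)*(w + 2)^2*(w + 3)*(w - 3)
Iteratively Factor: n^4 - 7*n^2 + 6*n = (n - 2)*(n^3 + 2*n^2 - 3*n) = n*(n - 2)*(n^2 + 2*n - 3) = n*(n - 2)*(n - 1)*(n + 3)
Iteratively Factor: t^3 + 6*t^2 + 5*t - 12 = (t - 1)*(t^2 + 7*t + 12) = (t - 1)*(t + 3)*(t + 4)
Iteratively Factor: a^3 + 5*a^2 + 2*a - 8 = (a + 2)*(a^2 + 3*a - 4) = (a - 1)*(a + 2)*(a + 4)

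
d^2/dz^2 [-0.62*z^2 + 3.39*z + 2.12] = -1.24000000000000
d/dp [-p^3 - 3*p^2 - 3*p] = -3*p^2 - 6*p - 3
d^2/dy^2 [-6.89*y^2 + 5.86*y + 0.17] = -13.7800000000000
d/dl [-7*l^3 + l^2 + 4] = l*(2 - 21*l)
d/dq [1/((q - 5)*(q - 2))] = (7 - 2*q)/(q^4 - 14*q^3 + 69*q^2 - 140*q + 100)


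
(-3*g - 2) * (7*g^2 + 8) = -21*g^3 - 14*g^2 - 24*g - 16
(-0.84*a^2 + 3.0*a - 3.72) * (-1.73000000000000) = 1.4532*a^2 - 5.19*a + 6.4356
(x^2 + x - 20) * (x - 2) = x^3 - x^2 - 22*x + 40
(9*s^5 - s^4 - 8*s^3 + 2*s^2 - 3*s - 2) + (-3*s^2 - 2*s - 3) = 9*s^5 - s^4 - 8*s^3 - s^2 - 5*s - 5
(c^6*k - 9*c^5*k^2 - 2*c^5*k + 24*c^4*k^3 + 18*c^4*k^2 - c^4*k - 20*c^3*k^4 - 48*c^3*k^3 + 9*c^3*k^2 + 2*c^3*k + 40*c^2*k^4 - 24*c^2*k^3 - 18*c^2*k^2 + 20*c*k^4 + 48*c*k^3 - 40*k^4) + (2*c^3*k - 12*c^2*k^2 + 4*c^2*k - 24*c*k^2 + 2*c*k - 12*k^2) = c^6*k - 9*c^5*k^2 - 2*c^5*k + 24*c^4*k^3 + 18*c^4*k^2 - c^4*k - 20*c^3*k^4 - 48*c^3*k^3 + 9*c^3*k^2 + 4*c^3*k + 40*c^2*k^4 - 24*c^2*k^3 - 30*c^2*k^2 + 4*c^2*k + 20*c*k^4 + 48*c*k^3 - 24*c*k^2 + 2*c*k - 40*k^4 - 12*k^2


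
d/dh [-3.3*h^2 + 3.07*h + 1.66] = 3.07 - 6.6*h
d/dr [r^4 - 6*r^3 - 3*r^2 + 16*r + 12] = 4*r^3 - 18*r^2 - 6*r + 16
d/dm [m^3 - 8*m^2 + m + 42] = 3*m^2 - 16*m + 1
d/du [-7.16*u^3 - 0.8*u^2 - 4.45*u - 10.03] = -21.48*u^2 - 1.6*u - 4.45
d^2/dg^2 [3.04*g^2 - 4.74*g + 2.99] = 6.08000000000000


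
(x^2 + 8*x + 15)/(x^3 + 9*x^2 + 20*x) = (x + 3)/(x*(x + 4))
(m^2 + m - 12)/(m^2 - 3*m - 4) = (-m^2 - m + 12)/(-m^2 + 3*m + 4)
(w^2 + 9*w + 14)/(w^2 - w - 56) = (w + 2)/(w - 8)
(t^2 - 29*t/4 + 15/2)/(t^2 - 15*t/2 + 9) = (4*t - 5)/(2*(2*t - 3))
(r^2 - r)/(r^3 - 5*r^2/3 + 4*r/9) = 9*(r - 1)/(9*r^2 - 15*r + 4)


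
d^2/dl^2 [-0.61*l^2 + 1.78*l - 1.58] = -1.22000000000000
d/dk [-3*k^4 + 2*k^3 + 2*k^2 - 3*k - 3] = -12*k^3 + 6*k^2 + 4*k - 3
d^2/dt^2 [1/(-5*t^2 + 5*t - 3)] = 10*(5*t^2 - 5*t - 5*(2*t - 1)^2 + 3)/(5*t^2 - 5*t + 3)^3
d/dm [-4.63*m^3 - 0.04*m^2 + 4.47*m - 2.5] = -13.89*m^2 - 0.08*m + 4.47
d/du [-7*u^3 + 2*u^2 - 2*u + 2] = -21*u^2 + 4*u - 2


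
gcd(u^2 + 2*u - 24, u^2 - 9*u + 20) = u - 4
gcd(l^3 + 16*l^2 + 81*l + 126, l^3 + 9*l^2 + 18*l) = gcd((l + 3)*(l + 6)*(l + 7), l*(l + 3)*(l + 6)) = l^2 + 9*l + 18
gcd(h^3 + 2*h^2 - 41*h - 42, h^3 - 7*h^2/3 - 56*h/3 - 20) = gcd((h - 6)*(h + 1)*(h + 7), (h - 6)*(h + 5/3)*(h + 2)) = h - 6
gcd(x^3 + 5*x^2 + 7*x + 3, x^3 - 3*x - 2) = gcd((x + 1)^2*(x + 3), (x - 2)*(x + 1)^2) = x^2 + 2*x + 1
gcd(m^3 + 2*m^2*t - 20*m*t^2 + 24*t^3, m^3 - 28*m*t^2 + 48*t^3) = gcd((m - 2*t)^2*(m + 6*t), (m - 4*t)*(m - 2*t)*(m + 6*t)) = -m^2 - 4*m*t + 12*t^2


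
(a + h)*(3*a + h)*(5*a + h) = 15*a^3 + 23*a^2*h + 9*a*h^2 + h^3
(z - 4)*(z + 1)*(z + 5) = z^3 + 2*z^2 - 19*z - 20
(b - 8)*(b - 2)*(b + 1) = b^3 - 9*b^2 + 6*b + 16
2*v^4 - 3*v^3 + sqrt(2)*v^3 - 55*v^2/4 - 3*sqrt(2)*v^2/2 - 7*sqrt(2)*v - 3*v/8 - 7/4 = (v - 7/2)*(v + 2)*(sqrt(2)*v + 1/2)^2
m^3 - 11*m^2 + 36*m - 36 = (m - 6)*(m - 3)*(m - 2)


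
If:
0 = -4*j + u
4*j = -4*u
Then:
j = 0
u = 0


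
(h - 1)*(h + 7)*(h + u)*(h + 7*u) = h^4 + 8*h^3*u + 6*h^3 + 7*h^2*u^2 + 48*h^2*u - 7*h^2 + 42*h*u^2 - 56*h*u - 49*u^2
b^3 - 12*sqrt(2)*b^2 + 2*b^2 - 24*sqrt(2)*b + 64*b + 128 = (b + 2)*(b - 8*sqrt(2))*(b - 4*sqrt(2))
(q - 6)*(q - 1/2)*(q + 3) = q^3 - 7*q^2/2 - 33*q/2 + 9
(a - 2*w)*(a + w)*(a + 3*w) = a^3 + 2*a^2*w - 5*a*w^2 - 6*w^3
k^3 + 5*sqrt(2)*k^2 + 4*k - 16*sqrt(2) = (k - sqrt(2))*(k + 2*sqrt(2))*(k + 4*sqrt(2))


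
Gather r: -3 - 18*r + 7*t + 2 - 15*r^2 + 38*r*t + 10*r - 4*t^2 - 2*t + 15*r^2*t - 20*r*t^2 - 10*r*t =r^2*(15*t - 15) + r*(-20*t^2 + 28*t - 8) - 4*t^2 + 5*t - 1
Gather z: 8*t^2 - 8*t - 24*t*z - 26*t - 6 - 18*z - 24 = 8*t^2 - 34*t + z*(-24*t - 18) - 30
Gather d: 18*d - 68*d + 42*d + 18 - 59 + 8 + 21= -8*d - 12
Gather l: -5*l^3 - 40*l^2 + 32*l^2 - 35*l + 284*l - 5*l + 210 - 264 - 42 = -5*l^3 - 8*l^2 + 244*l - 96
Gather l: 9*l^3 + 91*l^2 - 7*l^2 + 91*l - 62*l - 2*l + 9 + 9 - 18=9*l^3 + 84*l^2 + 27*l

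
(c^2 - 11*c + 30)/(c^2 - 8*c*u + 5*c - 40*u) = (c^2 - 11*c + 30)/(c^2 - 8*c*u + 5*c - 40*u)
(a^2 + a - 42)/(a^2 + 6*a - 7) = (a - 6)/(a - 1)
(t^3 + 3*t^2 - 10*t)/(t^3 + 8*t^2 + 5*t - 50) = t/(t + 5)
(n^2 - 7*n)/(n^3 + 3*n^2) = (n - 7)/(n*(n + 3))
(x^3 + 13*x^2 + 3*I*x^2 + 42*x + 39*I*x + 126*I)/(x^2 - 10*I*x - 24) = (x^3 + x^2*(13 + 3*I) + x*(42 + 39*I) + 126*I)/(x^2 - 10*I*x - 24)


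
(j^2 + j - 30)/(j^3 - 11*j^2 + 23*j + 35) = (j + 6)/(j^2 - 6*j - 7)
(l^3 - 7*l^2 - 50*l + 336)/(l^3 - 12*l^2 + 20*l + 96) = (l + 7)/(l + 2)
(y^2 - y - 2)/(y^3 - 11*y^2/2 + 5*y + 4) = 2*(y + 1)/(2*y^2 - 7*y - 4)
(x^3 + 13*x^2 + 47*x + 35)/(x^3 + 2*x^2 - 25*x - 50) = (x^2 + 8*x + 7)/(x^2 - 3*x - 10)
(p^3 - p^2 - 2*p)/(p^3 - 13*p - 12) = p*(p - 2)/(p^2 - p - 12)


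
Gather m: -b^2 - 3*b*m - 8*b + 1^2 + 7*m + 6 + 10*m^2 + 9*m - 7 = -b^2 - 8*b + 10*m^2 + m*(16 - 3*b)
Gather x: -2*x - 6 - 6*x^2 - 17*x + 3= -6*x^2 - 19*x - 3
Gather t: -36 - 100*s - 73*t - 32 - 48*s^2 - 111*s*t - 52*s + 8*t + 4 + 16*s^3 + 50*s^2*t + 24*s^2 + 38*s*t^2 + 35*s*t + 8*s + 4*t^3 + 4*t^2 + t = 16*s^3 - 24*s^2 - 144*s + 4*t^3 + t^2*(38*s + 4) + t*(50*s^2 - 76*s - 64) - 64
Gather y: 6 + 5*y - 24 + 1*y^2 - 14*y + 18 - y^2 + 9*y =0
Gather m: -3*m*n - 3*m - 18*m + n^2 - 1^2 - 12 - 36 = m*(-3*n - 21) + n^2 - 49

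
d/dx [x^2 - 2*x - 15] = 2*x - 2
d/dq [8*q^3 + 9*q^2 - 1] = 6*q*(4*q + 3)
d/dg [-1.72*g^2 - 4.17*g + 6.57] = -3.44*g - 4.17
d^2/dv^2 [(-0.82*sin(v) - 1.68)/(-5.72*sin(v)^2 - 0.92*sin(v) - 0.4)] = (-26.829088*sin(v)^5 - 215.55248*sin(v)^4 + 38.39264*sin(v)^3 + 344.05664*sin(v)^2 + 42.275072*sin(v) - 5.44729599999999)/(5.72*sin(v)^2 + 0.92*sin(v) + 0.4)^3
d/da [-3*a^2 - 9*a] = -6*a - 9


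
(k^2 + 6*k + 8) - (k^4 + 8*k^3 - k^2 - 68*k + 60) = -k^4 - 8*k^3 + 2*k^2 + 74*k - 52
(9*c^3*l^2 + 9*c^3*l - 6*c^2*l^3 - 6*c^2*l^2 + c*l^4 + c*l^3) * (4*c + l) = 36*c^4*l^2 + 36*c^4*l - 15*c^3*l^3 - 15*c^3*l^2 - 2*c^2*l^4 - 2*c^2*l^3 + c*l^5 + c*l^4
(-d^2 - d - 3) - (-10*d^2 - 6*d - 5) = 9*d^2 + 5*d + 2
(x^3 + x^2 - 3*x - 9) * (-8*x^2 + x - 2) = -8*x^5 - 7*x^4 + 23*x^3 + 67*x^2 - 3*x + 18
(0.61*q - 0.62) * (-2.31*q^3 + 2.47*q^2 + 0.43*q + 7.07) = -1.4091*q^4 + 2.9389*q^3 - 1.2691*q^2 + 4.0461*q - 4.3834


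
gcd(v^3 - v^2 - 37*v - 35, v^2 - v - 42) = v - 7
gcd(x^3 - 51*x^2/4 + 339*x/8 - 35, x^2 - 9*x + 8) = x - 8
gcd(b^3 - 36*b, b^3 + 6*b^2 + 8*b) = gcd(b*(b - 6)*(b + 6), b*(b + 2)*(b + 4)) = b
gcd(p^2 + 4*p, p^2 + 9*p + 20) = p + 4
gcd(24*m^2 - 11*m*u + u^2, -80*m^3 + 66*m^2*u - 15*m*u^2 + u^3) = -8*m + u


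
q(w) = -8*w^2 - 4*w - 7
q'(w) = -16*w - 4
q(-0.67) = -7.91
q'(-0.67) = 6.72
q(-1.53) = -19.61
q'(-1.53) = 20.48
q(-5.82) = -254.70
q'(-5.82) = 89.12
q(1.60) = -33.88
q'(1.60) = -29.60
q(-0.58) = -7.37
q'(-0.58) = 5.28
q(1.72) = -37.55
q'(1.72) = -31.52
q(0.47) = -10.65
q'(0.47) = -11.52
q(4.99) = -226.16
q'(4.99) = -83.84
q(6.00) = -319.00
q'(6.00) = -100.00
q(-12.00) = -1111.00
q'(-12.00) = 188.00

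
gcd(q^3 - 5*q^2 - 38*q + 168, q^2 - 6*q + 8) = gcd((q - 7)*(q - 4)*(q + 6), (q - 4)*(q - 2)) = q - 4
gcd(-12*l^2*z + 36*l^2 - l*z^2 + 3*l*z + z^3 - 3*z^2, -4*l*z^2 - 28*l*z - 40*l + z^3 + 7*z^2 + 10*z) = -4*l + z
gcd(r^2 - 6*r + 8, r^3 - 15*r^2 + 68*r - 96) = r - 4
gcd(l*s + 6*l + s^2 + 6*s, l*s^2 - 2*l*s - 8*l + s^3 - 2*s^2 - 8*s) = l + s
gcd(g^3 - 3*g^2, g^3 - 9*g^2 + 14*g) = g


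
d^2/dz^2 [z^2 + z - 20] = 2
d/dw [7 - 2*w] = -2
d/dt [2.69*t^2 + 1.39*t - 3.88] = 5.38*t + 1.39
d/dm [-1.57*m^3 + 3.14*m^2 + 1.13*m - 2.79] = -4.71*m^2 + 6.28*m + 1.13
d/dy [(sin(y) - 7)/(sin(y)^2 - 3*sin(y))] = (-cos(y) + 14/tan(y) - 21*cos(y)/sin(y)^2)/(sin(y) - 3)^2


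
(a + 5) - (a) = 5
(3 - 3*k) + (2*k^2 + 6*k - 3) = 2*k^2 + 3*k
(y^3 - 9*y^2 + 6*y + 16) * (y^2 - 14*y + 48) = y^5 - 23*y^4 + 180*y^3 - 500*y^2 + 64*y + 768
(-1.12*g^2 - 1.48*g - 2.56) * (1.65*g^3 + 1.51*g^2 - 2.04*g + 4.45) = -1.848*g^5 - 4.1332*g^4 - 4.174*g^3 - 5.8304*g^2 - 1.3636*g - 11.392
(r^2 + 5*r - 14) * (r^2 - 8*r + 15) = r^4 - 3*r^3 - 39*r^2 + 187*r - 210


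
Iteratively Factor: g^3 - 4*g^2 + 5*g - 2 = (g - 2)*(g^2 - 2*g + 1) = (g - 2)*(g - 1)*(g - 1)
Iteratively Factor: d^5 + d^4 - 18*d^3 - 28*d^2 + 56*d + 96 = (d + 2)*(d^4 - d^3 - 16*d^2 + 4*d + 48) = (d + 2)*(d + 3)*(d^3 - 4*d^2 - 4*d + 16) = (d + 2)^2*(d + 3)*(d^2 - 6*d + 8) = (d - 4)*(d + 2)^2*(d + 3)*(d - 2)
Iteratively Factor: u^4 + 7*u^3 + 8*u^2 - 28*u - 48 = (u + 3)*(u^3 + 4*u^2 - 4*u - 16) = (u + 3)*(u + 4)*(u^2 - 4) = (u + 2)*(u + 3)*(u + 4)*(u - 2)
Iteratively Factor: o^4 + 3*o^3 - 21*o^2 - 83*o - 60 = (o + 3)*(o^3 - 21*o - 20) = (o + 3)*(o + 4)*(o^2 - 4*o - 5) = (o - 5)*(o + 3)*(o + 4)*(o + 1)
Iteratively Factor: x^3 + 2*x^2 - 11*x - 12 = (x - 3)*(x^2 + 5*x + 4) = (x - 3)*(x + 4)*(x + 1)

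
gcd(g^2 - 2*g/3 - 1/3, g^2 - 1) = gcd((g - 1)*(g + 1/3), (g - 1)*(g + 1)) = g - 1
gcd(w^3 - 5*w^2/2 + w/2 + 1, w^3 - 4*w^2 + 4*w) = w - 2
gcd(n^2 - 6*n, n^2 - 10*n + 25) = 1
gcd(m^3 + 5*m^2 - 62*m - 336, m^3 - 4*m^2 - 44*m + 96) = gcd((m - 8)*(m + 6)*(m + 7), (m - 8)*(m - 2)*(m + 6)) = m^2 - 2*m - 48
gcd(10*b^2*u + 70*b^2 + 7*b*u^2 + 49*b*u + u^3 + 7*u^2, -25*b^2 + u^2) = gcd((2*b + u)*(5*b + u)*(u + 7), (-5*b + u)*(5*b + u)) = 5*b + u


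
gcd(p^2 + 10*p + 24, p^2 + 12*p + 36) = p + 6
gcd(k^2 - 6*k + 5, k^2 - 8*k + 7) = k - 1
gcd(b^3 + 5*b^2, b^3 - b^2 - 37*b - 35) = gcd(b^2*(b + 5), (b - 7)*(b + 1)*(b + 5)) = b + 5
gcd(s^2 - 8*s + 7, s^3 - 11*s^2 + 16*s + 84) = s - 7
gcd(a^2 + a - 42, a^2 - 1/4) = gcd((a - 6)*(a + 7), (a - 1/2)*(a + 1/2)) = 1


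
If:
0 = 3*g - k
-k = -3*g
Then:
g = k/3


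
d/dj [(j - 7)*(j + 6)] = 2*j - 1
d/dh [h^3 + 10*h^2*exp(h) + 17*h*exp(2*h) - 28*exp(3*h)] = 10*h^2*exp(h) + 3*h^2 + 34*h*exp(2*h) + 20*h*exp(h) - 84*exp(3*h) + 17*exp(2*h)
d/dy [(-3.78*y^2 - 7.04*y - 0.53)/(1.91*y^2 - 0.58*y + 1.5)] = (15.6388*y^2 - 9.3154*y - 10.8674)/(3.6481*y^4 - 2.2156*y^3 + 6.0664*y^2 - 1.74*y + 2.25)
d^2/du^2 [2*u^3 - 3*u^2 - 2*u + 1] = 12*u - 6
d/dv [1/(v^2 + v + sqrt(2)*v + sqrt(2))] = (-2*v - sqrt(2) - 1)/(v^2 + v + sqrt(2)*v + sqrt(2))^2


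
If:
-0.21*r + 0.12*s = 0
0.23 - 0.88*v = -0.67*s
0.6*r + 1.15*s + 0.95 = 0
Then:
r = -0.36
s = -0.64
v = -0.22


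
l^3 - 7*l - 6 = (l - 3)*(l + 1)*(l + 2)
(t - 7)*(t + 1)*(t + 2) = t^3 - 4*t^2 - 19*t - 14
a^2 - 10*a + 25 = (a - 5)^2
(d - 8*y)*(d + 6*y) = d^2 - 2*d*y - 48*y^2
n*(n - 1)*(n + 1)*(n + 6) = n^4 + 6*n^3 - n^2 - 6*n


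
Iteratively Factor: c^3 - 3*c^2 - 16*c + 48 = (c - 3)*(c^2 - 16) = (c - 3)*(c + 4)*(c - 4)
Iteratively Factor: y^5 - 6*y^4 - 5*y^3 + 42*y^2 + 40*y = (y)*(y^4 - 6*y^3 - 5*y^2 + 42*y + 40) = y*(y + 2)*(y^3 - 8*y^2 + 11*y + 20) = y*(y + 1)*(y + 2)*(y^2 - 9*y + 20) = y*(y - 5)*(y + 1)*(y + 2)*(y - 4)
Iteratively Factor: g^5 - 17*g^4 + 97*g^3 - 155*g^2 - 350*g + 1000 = (g - 5)*(g^4 - 12*g^3 + 37*g^2 + 30*g - 200) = (g - 5)*(g + 2)*(g^3 - 14*g^2 + 65*g - 100) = (g - 5)*(g - 4)*(g + 2)*(g^2 - 10*g + 25) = (g - 5)^2*(g - 4)*(g + 2)*(g - 5)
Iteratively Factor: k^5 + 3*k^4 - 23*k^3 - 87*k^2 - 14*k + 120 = (k + 2)*(k^4 + k^3 - 25*k^2 - 37*k + 60) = (k - 1)*(k + 2)*(k^3 + 2*k^2 - 23*k - 60) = (k - 5)*(k - 1)*(k + 2)*(k^2 + 7*k + 12) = (k - 5)*(k - 1)*(k + 2)*(k + 3)*(k + 4)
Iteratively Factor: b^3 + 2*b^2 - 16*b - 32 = (b + 4)*(b^2 - 2*b - 8) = (b + 2)*(b + 4)*(b - 4)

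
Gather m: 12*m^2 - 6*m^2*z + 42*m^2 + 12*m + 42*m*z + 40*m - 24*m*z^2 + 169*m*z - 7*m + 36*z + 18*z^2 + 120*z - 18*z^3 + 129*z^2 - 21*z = m^2*(54 - 6*z) + m*(-24*z^2 + 211*z + 45) - 18*z^3 + 147*z^2 + 135*z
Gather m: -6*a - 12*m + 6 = -6*a - 12*m + 6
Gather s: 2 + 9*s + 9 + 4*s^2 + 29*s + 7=4*s^2 + 38*s + 18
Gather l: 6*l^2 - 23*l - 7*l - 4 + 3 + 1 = 6*l^2 - 30*l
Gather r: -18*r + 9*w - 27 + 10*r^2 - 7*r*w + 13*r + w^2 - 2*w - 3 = 10*r^2 + r*(-7*w - 5) + w^2 + 7*w - 30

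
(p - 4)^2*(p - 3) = p^3 - 11*p^2 + 40*p - 48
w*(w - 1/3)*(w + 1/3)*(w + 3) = w^4 + 3*w^3 - w^2/9 - w/3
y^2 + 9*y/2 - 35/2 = (y - 5/2)*(y + 7)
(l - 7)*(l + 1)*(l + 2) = l^3 - 4*l^2 - 19*l - 14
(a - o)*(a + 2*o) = a^2 + a*o - 2*o^2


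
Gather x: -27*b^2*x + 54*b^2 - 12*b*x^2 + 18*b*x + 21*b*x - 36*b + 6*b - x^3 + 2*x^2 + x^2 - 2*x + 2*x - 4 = 54*b^2 - 30*b - x^3 + x^2*(3 - 12*b) + x*(-27*b^2 + 39*b) - 4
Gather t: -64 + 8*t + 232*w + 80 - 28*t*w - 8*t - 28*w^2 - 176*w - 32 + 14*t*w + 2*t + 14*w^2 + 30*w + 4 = t*(2 - 14*w) - 14*w^2 + 86*w - 12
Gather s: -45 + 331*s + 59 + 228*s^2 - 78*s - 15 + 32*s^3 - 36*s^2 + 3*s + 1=32*s^3 + 192*s^2 + 256*s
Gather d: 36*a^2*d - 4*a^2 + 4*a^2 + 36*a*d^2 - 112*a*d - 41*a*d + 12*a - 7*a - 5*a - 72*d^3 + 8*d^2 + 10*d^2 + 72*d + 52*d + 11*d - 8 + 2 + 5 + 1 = -72*d^3 + d^2*(36*a + 18) + d*(36*a^2 - 153*a + 135)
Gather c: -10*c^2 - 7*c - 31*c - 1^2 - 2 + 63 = -10*c^2 - 38*c + 60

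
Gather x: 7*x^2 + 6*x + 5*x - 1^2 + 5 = 7*x^2 + 11*x + 4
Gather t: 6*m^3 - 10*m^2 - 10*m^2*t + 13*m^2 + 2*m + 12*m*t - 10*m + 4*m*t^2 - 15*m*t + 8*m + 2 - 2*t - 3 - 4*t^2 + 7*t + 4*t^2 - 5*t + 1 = 6*m^3 + 3*m^2 + 4*m*t^2 + t*(-10*m^2 - 3*m)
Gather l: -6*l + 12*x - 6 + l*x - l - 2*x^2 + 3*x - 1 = l*(x - 7) - 2*x^2 + 15*x - 7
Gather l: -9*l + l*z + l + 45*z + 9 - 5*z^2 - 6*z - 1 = l*(z - 8) - 5*z^2 + 39*z + 8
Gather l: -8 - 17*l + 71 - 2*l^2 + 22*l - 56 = -2*l^2 + 5*l + 7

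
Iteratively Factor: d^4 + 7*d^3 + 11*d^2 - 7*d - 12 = (d - 1)*(d^3 + 8*d^2 + 19*d + 12) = (d - 1)*(d + 3)*(d^2 + 5*d + 4) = (d - 1)*(d + 3)*(d + 4)*(d + 1)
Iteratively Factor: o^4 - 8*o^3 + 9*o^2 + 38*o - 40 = (o - 4)*(o^3 - 4*o^2 - 7*o + 10) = (o - 5)*(o - 4)*(o^2 + o - 2) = (o - 5)*(o - 4)*(o - 1)*(o + 2)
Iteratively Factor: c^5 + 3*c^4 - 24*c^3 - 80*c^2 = (c + 4)*(c^4 - c^3 - 20*c^2) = (c - 5)*(c + 4)*(c^3 + 4*c^2) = (c - 5)*(c + 4)^2*(c^2) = c*(c - 5)*(c + 4)^2*(c)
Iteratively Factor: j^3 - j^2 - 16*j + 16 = (j - 1)*(j^2 - 16) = (j - 4)*(j - 1)*(j + 4)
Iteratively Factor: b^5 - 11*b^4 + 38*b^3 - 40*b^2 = (b)*(b^4 - 11*b^3 + 38*b^2 - 40*b) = b*(b - 2)*(b^3 - 9*b^2 + 20*b) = b*(b - 4)*(b - 2)*(b^2 - 5*b) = b*(b - 5)*(b - 4)*(b - 2)*(b)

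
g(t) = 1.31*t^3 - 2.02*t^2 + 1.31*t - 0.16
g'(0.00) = 1.31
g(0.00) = -0.16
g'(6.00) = 118.55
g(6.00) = 217.94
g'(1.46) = 3.79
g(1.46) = 1.52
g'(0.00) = 1.31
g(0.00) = -0.16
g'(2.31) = 12.95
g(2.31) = 8.23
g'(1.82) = 6.97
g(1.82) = 3.43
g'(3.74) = 41.17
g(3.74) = 45.02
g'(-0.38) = 3.41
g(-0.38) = -1.02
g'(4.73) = 70.13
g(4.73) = 99.47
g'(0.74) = 0.47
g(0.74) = 0.23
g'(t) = 3.93*t^2 - 4.04*t + 1.31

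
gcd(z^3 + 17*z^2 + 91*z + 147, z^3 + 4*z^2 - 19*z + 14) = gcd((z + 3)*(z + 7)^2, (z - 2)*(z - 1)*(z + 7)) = z + 7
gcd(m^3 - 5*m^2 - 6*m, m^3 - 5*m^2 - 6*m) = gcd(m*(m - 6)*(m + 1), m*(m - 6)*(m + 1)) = m^3 - 5*m^2 - 6*m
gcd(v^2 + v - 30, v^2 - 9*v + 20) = v - 5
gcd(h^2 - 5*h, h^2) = h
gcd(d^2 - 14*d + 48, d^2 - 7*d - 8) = d - 8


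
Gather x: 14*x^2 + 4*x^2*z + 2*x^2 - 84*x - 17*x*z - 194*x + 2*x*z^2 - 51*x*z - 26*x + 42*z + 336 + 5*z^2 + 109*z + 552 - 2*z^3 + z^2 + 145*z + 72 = x^2*(4*z + 16) + x*(2*z^2 - 68*z - 304) - 2*z^3 + 6*z^2 + 296*z + 960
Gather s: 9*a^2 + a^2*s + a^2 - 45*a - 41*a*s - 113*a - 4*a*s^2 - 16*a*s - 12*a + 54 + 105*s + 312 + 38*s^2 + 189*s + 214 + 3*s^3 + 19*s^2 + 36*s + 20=10*a^2 - 170*a + 3*s^3 + s^2*(57 - 4*a) + s*(a^2 - 57*a + 330) + 600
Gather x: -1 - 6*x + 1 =-6*x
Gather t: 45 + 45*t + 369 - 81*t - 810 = -36*t - 396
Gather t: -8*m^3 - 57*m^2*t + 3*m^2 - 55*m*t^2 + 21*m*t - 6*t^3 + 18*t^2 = -8*m^3 + 3*m^2 - 6*t^3 + t^2*(18 - 55*m) + t*(-57*m^2 + 21*m)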